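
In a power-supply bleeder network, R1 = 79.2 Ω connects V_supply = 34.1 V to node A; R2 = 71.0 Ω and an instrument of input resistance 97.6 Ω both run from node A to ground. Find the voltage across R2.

R2 ‖ R_L = (71.0 × 97.6)/(71.0 + 97.6) = 41.10 Ω.
Then V_out = V_supply · R2'/(R1 + R2') = 34.1 × 41.10/120.3 = 11.65 V.

V_out ≈ 11.7 V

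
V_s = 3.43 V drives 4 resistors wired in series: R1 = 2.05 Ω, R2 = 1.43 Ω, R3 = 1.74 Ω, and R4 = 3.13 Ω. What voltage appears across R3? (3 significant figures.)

Series total: ΣR = 2.05 + 1.43 + 1.74 + 3.13 = 8.350 Ω.
V = V_s · R/ΣR = 3.43 × 0.2084 = 0.7148 V.

V ≈ 0.715 V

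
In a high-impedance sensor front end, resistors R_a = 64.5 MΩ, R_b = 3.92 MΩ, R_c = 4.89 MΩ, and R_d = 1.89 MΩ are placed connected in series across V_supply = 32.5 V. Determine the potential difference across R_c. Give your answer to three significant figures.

Series total: ΣR = 64.5 + 3.92 + 4.89 + 1.89 = 75.20 MΩ.
By the voltage-divider rule, V = 32.5 × 4.890/75.20 = 2.113 V.

V ≈ 2.11 V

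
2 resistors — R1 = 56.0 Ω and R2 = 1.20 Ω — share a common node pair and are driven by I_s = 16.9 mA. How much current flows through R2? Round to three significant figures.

For two parallel branches, I_k = I_s · (other R)/(sum of R).
So I = 16.9 × 56.0/57.20 = 16.55 mA.

I ≈ 16.5 mA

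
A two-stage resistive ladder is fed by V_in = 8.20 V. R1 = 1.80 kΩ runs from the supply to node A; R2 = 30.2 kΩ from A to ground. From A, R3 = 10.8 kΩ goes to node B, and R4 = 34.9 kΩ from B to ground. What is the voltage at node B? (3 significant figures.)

Node A sees R2 in parallel with the series input of stage 2, R3 + R4 = 45.70 kΩ.
Effective lower resistance at A: R2 ‖ 45.70 = 18.18 kΩ.
First divider: V_A = V_in · 18.18/(1.80 + 18.18) = 7.461 V.
Then the unloaded second divider: V_B = V_A × R4/(R3+R4) = 7.461 × 0.7637 = 5.698 V.

V_B ≈ 5.70 V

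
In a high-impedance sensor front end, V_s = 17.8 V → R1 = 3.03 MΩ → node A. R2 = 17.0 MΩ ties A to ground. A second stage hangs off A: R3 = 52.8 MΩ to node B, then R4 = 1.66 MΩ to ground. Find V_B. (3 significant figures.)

V_B ≈ 0.440 V

Node A sees R2 in parallel with the series input of stage 2, R3 + R4 = 54.46 MΩ.
Effective lower resistance at A: R2 ‖ 54.46 = 12.96 MΩ.
So V_A = 17.8 × 0.8105 = 14.43 V.
Stage 2 is unloaded, so V_B = V_A · R4/(R3+R4) = 14.43 × 1.66/54.46 = 0.4397 V.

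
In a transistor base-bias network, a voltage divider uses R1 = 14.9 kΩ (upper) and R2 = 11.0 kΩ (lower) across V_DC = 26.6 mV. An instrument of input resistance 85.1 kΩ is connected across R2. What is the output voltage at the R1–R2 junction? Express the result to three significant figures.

V_out ≈ 10.5 mV

First combine the lower leg with the load: R2 ‖ R_L = 9.741 kΩ.
Now apply the divider: V_out = 26.6 × 0.3953 = 10.52 mV.
(Unloaded it would be 11.3 mV; the load pulls it down.)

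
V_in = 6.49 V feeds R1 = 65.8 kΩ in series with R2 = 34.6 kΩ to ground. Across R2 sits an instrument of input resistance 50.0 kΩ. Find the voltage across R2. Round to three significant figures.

V_out ≈ 1.54 V

First combine the lower leg with the load: R2 ‖ R_L = 20.45 kΩ.
Voltage divider with the loaded lower leg: V_out = 6.49 × 20.45/(65.8 + 20.45) = 6.49 × 0.2371 = 1.539 V.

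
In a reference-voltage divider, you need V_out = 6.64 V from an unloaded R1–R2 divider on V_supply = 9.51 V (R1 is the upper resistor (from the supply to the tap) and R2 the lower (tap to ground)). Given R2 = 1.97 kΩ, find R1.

V_out/V_supply = R2/(R1+R2) = 0.6982.
Rearranging, R1 = R2·(1−k)/k = 1.97 × 0.4322 = 0.8515 kΩ.

R1 ≈ 0.851 kΩ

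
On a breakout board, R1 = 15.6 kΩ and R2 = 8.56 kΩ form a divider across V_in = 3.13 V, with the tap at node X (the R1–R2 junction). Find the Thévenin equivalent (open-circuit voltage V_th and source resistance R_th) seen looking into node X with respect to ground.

V_th ≈ 1.11 V, R_th ≈ 5.53 kΩ

With X open, the divider is unloaded: V_th = 3.13 × 8.56/24.16 = 1.109 V.
Looking into X with the source shorted: R_th = R1·R2/(R1+R2) = 15.60 × 8.56/24.16 = 5.527 kΩ.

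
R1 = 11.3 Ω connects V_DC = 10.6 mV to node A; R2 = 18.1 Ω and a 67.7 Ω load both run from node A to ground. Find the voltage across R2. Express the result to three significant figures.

The load sits in parallel with R2, giving an effective lower resistance R2' = R2·R_L/(R2+R_L) = 14.28 Ω.
Voltage divider with the loaded lower leg: V_out = 10.6 × 14.28/(11.3 + 14.28) = 10.6 × 0.5583 = 5.918 mV.

V_out ≈ 5.92 mV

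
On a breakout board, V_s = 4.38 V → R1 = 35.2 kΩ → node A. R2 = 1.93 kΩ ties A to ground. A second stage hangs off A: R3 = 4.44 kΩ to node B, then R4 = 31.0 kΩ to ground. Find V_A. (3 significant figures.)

V_A ≈ 0.216 V

Node A sees R2 in parallel with the series input of stage 2, R3 + R4 = 35.44 kΩ.
Effective lower resistance at A: R2 ‖ 35.44 = 1.830 kΩ.
V_A = 4.38 × 1.830/(35.2 + 1.830) = 0.2165 V.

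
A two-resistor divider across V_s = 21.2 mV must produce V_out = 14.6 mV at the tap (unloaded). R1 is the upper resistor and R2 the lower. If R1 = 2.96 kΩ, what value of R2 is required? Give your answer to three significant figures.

R2 ≈ 6.55 kΩ

V_out/V_s = R2/(R1+R2) = 0.6887.
R2 = R1 · 0.6887/(1 − 0.6887) = 6.548 kΩ.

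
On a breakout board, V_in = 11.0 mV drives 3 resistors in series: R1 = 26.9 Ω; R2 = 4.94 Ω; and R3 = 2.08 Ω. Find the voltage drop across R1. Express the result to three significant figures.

V ≈ 8.72 mV

Total series resistance ΣR = 26.9 + 4.94 + 2.08 = 33.92 Ω.
Voltage divider: V = V_in · (26.90 / 33.92) = 11.0 × 0.7930 = 8.723 mV.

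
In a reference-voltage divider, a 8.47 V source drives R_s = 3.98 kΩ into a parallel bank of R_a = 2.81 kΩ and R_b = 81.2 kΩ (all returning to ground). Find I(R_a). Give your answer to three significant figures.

Equivalent of the parallel group: R_p = 2.716 kΩ.
Node voltage V_A = V_in · R_p/(R_s + R_p) = 8.47 × 0.4056 = 3.436 V.
Branch current I = V_A/R_a = 3.436/2.81 = 1.223 mA.

I ≈ 1.22 mA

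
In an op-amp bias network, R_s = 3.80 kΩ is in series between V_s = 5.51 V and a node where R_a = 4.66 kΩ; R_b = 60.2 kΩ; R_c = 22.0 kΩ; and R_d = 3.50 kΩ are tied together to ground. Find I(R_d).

I ≈ 0.502 mA

Combine the parallel branches: R_p = (1/4.66 + 1/60.2 + 1/22.0 + 1/3.50)⁻¹ = 1.778 kΩ.
V_A = 5.51 × 1.778/5.578 = 1.756 V.
Branch current I = V_A/R_d = 1.756/3.50 = 0.5018 mA.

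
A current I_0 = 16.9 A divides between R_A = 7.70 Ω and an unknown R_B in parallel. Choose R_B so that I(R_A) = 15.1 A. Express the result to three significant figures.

R_B ≈ 64.6 Ω

Two-branch current divider: I_A = I_0 · R_B/(R_A + R_B).
15.1/16.9 = R_B/(R_A + R_B) → R_B = R_A · (0.8935)/(1 − 0.8935) = 7.70 × 8.389 = 64.59 Ω.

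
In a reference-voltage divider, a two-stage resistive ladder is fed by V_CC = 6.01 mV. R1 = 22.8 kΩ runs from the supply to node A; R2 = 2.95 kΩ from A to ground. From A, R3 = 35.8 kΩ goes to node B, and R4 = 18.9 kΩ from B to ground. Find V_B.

Looking into the second stage from A: R3 + R4 = 54.70 kΩ appears in parallel with R2.
Effective lower resistance at A: R2 ‖ 54.70 = 2.799 kΩ.
So V_A = 6.01 × 0.1093 = 0.6571 mV.
Then the unloaded second divider: V_B = V_A × R4/(R3+R4) = 0.6571 × 0.3455 = 0.2271 mV.

V_B ≈ 0.227 mV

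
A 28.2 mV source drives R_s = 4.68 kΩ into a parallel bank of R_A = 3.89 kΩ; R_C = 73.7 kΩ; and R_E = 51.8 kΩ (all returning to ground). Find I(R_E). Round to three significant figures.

Equivalent of the parallel group: R_p = 3.449 kΩ.
V_A by voltage divider: V_A = 28.2 × 3.449/(4.68 + 3.449) = 11.96 mV.
I(R_E) = V_A / R_E = 11.96/51.8 = 0.2310 µA.

I ≈ 0.231 µA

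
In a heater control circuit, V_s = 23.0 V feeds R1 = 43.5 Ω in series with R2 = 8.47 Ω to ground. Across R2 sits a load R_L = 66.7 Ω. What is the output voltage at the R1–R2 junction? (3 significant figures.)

The load sits in parallel with R2, giving an effective lower resistance R2' = R2·R_L/(R2+R_L) = 7.516 Ω.
Then V_out = V_s · R2'/(R1 + R2') = 23.0 × 7.516/51.02 = 3.388 V.

V_out ≈ 3.39 V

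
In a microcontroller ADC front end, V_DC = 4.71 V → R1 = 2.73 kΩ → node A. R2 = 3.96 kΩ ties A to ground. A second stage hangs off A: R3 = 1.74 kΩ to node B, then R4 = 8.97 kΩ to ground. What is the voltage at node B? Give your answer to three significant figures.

Node A sees R2 in parallel with the series input of stage 2, R3 + R4 = 10.71 kΩ.
Effective lower resistance at A: R2 ‖ 10.71 = 2.891 kΩ.
So V_A = 4.71 × 0.5143 = 2.422 V.
Stage 2 is unloaded, so V_B = V_A · R4/(R3+R4) = 2.422 × 8.97/10.71 = 2.029 V.

V_B ≈ 2.03 V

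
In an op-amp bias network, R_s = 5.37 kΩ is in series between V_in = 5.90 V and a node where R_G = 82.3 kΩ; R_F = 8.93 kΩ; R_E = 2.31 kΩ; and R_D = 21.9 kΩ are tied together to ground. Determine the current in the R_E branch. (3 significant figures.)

I ≈ 0.603 mA

Parallel bank: R_p = 1/(1/82.3 + 1/8.93 + 1/2.31 + 1/21.9) = 1.659 kΩ.
V_A = 5.90 × 1.659/7.029 = 1.393 V.
Branch current I = V_A/R_E = 1.393/2.31 = 0.6029 mA.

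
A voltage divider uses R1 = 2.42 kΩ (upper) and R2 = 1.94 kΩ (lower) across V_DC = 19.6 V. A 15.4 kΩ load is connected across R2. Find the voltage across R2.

The load sits in parallel with R2, giving an effective lower resistance R2' = R2·R_L/(R2+R_L) = 1.723 kΩ.
Voltage divider with the loaded lower leg: V_out = 19.6 × 1.723/(2.42 + 1.723) = 19.6 × 0.4159 = 8.151 V.

V_out ≈ 8.15 V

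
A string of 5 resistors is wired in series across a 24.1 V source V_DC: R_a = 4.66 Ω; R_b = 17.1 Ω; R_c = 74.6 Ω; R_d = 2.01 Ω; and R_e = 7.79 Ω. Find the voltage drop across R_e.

ΣR = 4.66 + 17.1 + 74.6 + 2.01 + 7.79 = 106.2 Ω.
Voltage divider: V = V_DC · (7.790 / 106.2) = 24.1 × 0.07338 = 1.768 V.

V ≈ 1.77 V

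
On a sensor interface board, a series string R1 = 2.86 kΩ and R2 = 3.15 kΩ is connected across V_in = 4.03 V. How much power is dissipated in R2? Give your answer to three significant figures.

P ≈ 1.42 mW

Series current I = V_in/ΣR = 4.03/6.010 = 0.6705 mA.
V(R2) = I·R = 2.112 V; P = V·I = 2.112 × 0.6705 = 1.416 mW.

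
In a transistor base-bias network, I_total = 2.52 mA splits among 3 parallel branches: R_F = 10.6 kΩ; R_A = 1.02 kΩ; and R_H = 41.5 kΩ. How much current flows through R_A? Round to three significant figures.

Conductances: ΣG = 1/10.6 + 1/1.02 + 1/41.5 = 1.099 (1/kΩ).
R_A takes the fraction G_k/ΣG = 0.9804/1.099 = 0.8922, so I = 2.52 × 0.8922 = 2.248 mA.

I ≈ 2.25 mA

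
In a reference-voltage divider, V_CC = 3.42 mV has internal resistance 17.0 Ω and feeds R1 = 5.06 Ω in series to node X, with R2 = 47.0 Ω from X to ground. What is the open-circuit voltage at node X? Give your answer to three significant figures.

V_th ≈ 2.33 mV

R1' = 17.0 + 5.06 = 22.06 Ω (source resistance + R1).
V_th is the unloaded tap voltage: V_CC · R2/(R1'+R2) = 3.42 × 0.6806 = 2.328 mV.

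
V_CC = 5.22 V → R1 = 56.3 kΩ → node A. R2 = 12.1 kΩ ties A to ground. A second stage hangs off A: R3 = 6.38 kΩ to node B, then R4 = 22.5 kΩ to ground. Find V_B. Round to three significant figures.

V_B ≈ 0.535 V

Node A sees R2 in parallel with the series input of stage 2, R3 + R4 = 28.88 kΩ.
Effective lower resistance at A: R2 ‖ 28.88 = 8.527 kΩ.
V_A = 5.22 × 8.527/(56.3 + 8.527) = 0.6866 V.
V_B = V_A × 0.7791 = 0.5349 V.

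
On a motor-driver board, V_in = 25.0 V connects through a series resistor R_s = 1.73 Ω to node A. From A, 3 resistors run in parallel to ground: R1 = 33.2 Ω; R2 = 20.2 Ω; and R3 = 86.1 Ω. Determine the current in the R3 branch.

Combine the parallel branches: R_p = (1/33.2 + 1/20.2 + 1/86.1)⁻¹ = 10.96 Ω.
V_A by voltage divider: V_A = 25.0 × 10.96/(1.73 + 10.96) = 21.59 V.
Branch current I = V_A/R3 = 21.59/86.1 = 0.2508 A.
(Check via current divider: I_total = 1.970 A; share G_k/ΣG = 0.1273 → same result.)

I ≈ 0.251 A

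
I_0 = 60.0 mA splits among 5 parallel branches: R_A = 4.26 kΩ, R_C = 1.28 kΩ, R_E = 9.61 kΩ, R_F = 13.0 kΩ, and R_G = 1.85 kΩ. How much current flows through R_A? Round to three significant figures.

I ≈ 8.11 mA

Conductances: ΣG = 1/4.26 + 1/1.28 + 1/9.61 + 1/13.0 + 1/1.85 = 1.738 (1/kΩ).
By the current-divider rule, I = I_0 · G_k/ΣG = 60.0 × 0.1351 = 8.106 mA.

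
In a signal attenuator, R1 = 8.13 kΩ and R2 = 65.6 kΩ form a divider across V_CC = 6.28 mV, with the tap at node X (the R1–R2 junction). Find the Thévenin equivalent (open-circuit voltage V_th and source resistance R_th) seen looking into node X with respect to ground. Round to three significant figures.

V_th ≈ 5.59 mV, R_th ≈ 7.23 kΩ

Open-circuit (no load on X): V_th = V_CC · R2/(R1 + R2) = 6.28 × 65.6/(8.130 + 65.6) = 5.588 mV.
Looking into X with the source shorted: R_th = R1·R2/(R1+R2) = 8.130 × 65.6/73.73 = 7.234 kΩ.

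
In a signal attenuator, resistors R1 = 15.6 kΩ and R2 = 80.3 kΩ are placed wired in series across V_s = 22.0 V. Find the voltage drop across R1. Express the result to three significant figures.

V ≈ 3.58 V

Total series resistance ΣR = 15.6 + 80.3 = 95.90 kΩ.
V = V_s · R/ΣR = 22.0 × 0.1627 = 3.579 V.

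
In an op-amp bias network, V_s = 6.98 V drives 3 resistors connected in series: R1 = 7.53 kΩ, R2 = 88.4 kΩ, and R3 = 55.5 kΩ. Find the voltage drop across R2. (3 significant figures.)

Total series resistance ΣR = 7.53 + 88.4 + 55.5 = 151.4 kΩ.
V = V_s · R/ΣR = 6.98 × 0.5838 = 4.075 V.

V ≈ 4.07 V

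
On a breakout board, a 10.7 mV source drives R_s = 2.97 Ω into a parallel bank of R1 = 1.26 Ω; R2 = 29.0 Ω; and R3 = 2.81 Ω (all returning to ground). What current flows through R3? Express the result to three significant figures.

I ≈ 0.843 mA

Parallel bank: R_p = 1/(1/1.26 + 1/29.0 + 1/2.81) = 0.8446 Ω.
Node voltage V_A = V_DC · R_p/(R_s + R_p) = 10.7 × 0.2214 = 2.369 mV.
I(R3) = V_A / R3 = 2.369/2.81 = 0.8431 mA.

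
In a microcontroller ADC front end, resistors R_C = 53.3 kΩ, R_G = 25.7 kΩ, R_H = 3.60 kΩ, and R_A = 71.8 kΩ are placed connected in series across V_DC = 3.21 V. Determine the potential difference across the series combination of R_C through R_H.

Total series resistance ΣR = 53.3 + 25.7 + 3.60 + 71.8 = 154.4 kΩ.
R_{R_C..R_H} = 53.3 + 25.7 + 3.60 = 82.60 kΩ.
Voltage divider: V = V_DC · (82.60 / 154.4) = 3.21 × 0.5350 = 1.717 V.

V ≈ 1.72 V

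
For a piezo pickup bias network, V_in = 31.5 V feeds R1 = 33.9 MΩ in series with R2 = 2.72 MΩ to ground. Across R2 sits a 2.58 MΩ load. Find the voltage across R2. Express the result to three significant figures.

R2 ‖ R_L = (2.72 × 2.58)/(2.72 + 2.58) = 1.324 MΩ.
Voltage divider with the loaded lower leg: V_out = 31.5 × 1.324/(33.9 + 1.324) = 31.5 × 0.03759 = 1.184 V.

V_out ≈ 1.18 V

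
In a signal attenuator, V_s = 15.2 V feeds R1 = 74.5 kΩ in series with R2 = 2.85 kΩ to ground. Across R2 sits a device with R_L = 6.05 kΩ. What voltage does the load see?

V_out ≈ 0.385 V

R2 ‖ R_L = (2.85 × 6.05)/(2.85 + 6.05) = 1.937 kΩ.
Now apply the divider: V_out = 15.2 × 0.02535 = 0.3853 V.
(Unloaded it would be 0.560 V; the load pulls it down.)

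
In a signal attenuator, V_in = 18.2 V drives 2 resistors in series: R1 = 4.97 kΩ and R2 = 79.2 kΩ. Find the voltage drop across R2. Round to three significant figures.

V ≈ 17.1 V

Series total: ΣR = 4.97 + 79.2 = 84.17 kΩ.
Voltage divider: V = V_in · (79.20 / 84.17) = 18.2 × 0.9410 = 17.13 V.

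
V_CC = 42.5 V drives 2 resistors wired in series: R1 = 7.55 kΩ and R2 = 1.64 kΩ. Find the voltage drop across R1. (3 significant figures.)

Total series resistance ΣR = 7.55 + 1.64 = 9.190 kΩ.
V = V_CC · R/ΣR = 42.5 × 0.8215 = 34.92 V.

V ≈ 34.9 V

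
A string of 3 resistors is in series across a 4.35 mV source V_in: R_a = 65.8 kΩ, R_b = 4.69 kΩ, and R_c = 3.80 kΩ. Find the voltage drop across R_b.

Series total: ΣR = 65.8 + 4.69 + 3.80 = 74.29 kΩ.
Voltage divider: V = V_in · (4.690 / 74.29) = 4.35 × 0.06313 = 0.2746 mV.

V ≈ 0.275 mV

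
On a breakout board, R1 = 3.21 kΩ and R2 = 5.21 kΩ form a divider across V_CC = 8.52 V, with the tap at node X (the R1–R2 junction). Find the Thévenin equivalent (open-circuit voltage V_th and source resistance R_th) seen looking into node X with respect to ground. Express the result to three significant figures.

V_th is the unloaded tap voltage: V_CC · R2/(R1+R2) = 8.52 × 0.6188 = 5.272 V.
With V_CC suppressed (replaced by a short), R_th = R1 ‖ R2 = (3.210 × 5.21)/(3.210 + 5.21) = 1.986 kΩ.

V_th ≈ 5.27 V, R_th ≈ 1.99 kΩ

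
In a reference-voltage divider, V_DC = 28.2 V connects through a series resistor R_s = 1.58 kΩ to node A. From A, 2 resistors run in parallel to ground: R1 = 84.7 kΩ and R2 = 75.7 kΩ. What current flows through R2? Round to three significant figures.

I ≈ 0.358 mA

Parallel bank: R_p = 1/(1/84.7 + 1/75.7) = 39.97 kΩ.
V_A by voltage divider: V_A = 28.2 × 39.97/(1.58 + 39.97) = 27.13 V.
Branch current I = V_A/R2 = 27.13/75.7 = 0.3584 mA.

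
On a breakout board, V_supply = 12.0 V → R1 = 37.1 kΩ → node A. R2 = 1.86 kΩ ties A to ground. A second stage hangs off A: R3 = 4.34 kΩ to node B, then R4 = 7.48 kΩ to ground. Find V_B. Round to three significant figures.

V_B ≈ 0.315 V

Looking into the second stage from A: R3 + R4 = 11.82 kΩ appears in parallel with R2.
R2 ‖ (R3+R4) = 1.607 kΩ.
V_A = 12.0 × 1.607/(37.1 + 1.607) = 0.4982 V.
Then the unloaded second divider: V_B = V_A × R4/(R3+R4) = 0.4982 × 0.6328 = 0.3153 V.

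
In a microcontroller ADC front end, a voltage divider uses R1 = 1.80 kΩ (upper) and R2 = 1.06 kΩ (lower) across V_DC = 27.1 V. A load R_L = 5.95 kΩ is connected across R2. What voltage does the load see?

V_out ≈ 9.03 V

R2 ‖ R_L = (1.06 × 5.95)/(1.06 + 5.95) = 0.8997 kΩ.
Then V_out = V_DC · R2'/(R1 + R2') = 27.1 × 0.8997/2.700 = 9.031 V.
(Unloaded it would be 10.0 V; the load pulls it down.)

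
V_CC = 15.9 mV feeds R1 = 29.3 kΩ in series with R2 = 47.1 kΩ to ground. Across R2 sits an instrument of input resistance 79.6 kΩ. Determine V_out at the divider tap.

The load sits in parallel with R2, giving an effective lower resistance R2' = R2·R_L/(R2+R_L) = 29.59 kΩ.
Then V_out = V_CC · R2'/(R1 + R2') = 15.9 × 29.59/58.89 = 7.989 mV.

V_out ≈ 7.99 mV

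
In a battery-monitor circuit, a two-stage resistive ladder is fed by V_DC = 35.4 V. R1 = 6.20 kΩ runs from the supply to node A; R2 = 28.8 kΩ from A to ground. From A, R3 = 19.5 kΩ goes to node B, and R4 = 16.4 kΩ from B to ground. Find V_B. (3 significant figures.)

Looking into the second stage from A: R3 + R4 = 35.90 kΩ appears in parallel with R2.
R2 ‖ (R3+R4) = 15.98 kΩ.
V_A = 35.4 × 15.98/(6.20 + 15.98) = 25.50 V.
Then the unloaded second divider: V_B = V_A × R4/(R3+R4) = 25.50 × 0.4568 = 11.65 V.

V_B ≈ 11.7 V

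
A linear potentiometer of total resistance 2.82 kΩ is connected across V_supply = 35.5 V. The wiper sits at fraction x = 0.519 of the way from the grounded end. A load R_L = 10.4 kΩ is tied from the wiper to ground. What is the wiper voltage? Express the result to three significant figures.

Split the track: R_lower = x·R_p = 1.464 kΩ, R_upper = (1−x)·R_p = 1.356 kΩ.
(x·R_p) ‖ R_L = 1.283 kΩ.
V_out = 35.5 × 1.283/(1.356 + 1.283) = 17.26 V.

V_out ≈ 17.3 V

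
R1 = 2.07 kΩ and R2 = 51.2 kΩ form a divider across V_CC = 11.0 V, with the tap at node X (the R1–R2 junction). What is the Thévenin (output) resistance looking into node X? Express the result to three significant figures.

With V_CC suppressed (replaced by a short), R_th = R1 ‖ R2 = (2.070 × 51.2)/(2.070 + 51.2) = 1.990 kΩ.

R_th ≈ 1.99 kΩ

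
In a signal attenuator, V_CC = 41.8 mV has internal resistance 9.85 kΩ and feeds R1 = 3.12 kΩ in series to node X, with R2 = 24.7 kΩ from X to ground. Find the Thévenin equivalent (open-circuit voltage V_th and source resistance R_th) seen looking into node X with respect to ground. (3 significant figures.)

V_th ≈ 27.4 mV, R_th ≈ 8.50 kΩ

R1' = 9.85 + 3.12 = 12.97 kΩ (source resistance + R1).
Open-circuit (no load on X): V_th = V_CC · R2/(R1' + R2) = 41.8 × 24.7/(12.97 + 24.7) = 27.41 mV.
Looking into X with the source shorted: R_th = R1'·R2/(R1'+R2) = 12.97 × 24.7/37.67 = 8.504 kΩ.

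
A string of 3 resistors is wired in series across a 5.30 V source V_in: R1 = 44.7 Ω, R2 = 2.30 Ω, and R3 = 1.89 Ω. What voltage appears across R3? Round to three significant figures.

Total series resistance ΣR = 44.7 + 2.30 + 1.89 = 48.89 Ω.
Voltage divider: V = V_in · (1.890 / 48.89) = 5.30 × 0.03866 = 0.2049 V.

V ≈ 0.205 V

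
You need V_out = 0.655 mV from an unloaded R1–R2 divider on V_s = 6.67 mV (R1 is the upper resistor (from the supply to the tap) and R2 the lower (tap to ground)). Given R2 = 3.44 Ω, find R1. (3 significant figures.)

V_out/V_s = R2/(R1+R2) = 0.09820.
So R1 = R2 · (V_s/V_out − 1) = 3.44 × (6.67/0.655 − 1) = 3.44 × 9.183 = 31.59 Ω.

R1 ≈ 31.6 Ω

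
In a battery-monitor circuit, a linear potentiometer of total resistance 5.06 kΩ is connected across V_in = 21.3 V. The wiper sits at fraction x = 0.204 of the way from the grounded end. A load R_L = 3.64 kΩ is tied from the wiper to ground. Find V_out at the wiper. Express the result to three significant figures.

V_out ≈ 3.54 V

The pot divides into 4.028 kΩ above the wiper and 1.032 kΩ below.
(x·R_p) ‖ R_L = 0.8042 kΩ.
Loaded-divider output: V_out = 21.3 × 0.1664 = 3.545 V.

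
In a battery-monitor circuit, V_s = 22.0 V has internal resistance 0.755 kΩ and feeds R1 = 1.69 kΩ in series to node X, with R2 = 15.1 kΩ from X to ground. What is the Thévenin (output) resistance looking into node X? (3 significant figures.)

R1' = 0.755 + 1.69 = 2.445 kΩ (source resistance + R1).
Zeroing V_s shorts the top of R1' to ground, so R_th = R1' ‖ R2 = 2.104 kΩ.

R_th ≈ 2.10 kΩ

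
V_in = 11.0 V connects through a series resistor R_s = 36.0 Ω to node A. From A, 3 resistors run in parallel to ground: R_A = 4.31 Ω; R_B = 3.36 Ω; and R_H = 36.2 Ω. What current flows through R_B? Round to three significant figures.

Combine the parallel branches: R_p = (1/4.31 + 1/3.36 + 1/36.2)⁻¹ = 1.794 Ω.
V_A = 11.0 × 1.794/37.79 = 0.5223 V.
Branch current I = V_A/R_B = 0.5223/3.36 = 0.1554 A.

I ≈ 0.155 A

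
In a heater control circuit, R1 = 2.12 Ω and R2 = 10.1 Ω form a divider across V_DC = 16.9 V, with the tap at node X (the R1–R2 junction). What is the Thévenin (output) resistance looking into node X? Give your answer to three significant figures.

R_th ≈ 1.75 Ω

Zeroing V_DC shorts the top of R1 to ground, so R_th = R1 ‖ R2 = 1.752 Ω.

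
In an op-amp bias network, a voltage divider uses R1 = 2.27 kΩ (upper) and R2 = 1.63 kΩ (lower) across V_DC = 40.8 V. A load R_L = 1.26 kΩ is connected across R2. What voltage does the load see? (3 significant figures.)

V_out ≈ 9.73 V

First combine the lower leg with the load: R2 ‖ R_L = 0.7107 kΩ.
Then V_out = V_DC · R2'/(R1 + R2') = 40.8 × 0.7107/2.981 = 9.728 V.
(Unloaded it would be 17.1 V; the load pulls it down.)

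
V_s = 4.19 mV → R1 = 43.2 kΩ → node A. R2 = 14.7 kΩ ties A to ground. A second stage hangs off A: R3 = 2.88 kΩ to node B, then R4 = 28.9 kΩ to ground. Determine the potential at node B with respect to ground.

V_B ≈ 0.719 mV

Looking into the second stage from A: R3 + R4 = 31.78 kΩ appears in parallel with R2.
Effective lower resistance at A: R2 ‖ 31.78 = 10.05 kΩ.
So V_A = 4.19 × 0.1887 = 0.7908 mV.
Stage 2 is unloaded, so V_B = V_A · R4/(R3+R4) = 0.7908 × 28.9/31.78 = 0.7192 mV.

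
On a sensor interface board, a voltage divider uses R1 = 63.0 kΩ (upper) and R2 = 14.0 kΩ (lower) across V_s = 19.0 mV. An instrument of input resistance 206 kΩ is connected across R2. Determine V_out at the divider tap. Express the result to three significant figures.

V_out ≈ 3.27 mV

R2 ‖ R_L = (14.0 × 206)/(14.0 + 206) = 13.11 kΩ.
Voltage divider with the loaded lower leg: V_out = 19.0 × 13.11/(63.0 + 13.11) = 19.0 × 0.1722 = 3.273 mV.
(Unloaded it would be 3.45 mV; the load pulls it down.)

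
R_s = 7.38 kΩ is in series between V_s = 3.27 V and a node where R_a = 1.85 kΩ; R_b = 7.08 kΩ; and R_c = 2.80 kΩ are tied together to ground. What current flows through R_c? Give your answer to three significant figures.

I ≈ 0.135 mA

Parallel bank: R_p = 1/(1/1.85 + 1/7.08 + 1/2.80) = 0.9625 kΩ.
V_A by voltage divider: V_A = 3.27 × 0.9625/(7.38 + 0.9625) = 0.3773 V.
I(R_c) = V_A / R_c = 0.3773/2.80 = 0.1347 mA.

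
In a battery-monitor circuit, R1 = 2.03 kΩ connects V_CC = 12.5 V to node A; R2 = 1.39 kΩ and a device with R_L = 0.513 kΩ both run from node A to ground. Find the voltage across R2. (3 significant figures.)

First combine the lower leg with the load: R2 ‖ R_L = 0.3747 kΩ.
Now apply the divider: V_out = 12.5 × 0.1558 = 1.948 V.
(Unloaded it would be 5.08 V; the load pulls it down.)

V_out ≈ 1.95 V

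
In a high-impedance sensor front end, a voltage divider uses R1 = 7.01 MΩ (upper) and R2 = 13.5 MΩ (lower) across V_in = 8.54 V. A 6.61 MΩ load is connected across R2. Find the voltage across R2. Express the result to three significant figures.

V_out ≈ 3.31 V

The load sits in parallel with R2, giving an effective lower resistance R2' = R2·R_L/(R2+R_L) = 4.437 MΩ.
Voltage divider with the loaded lower leg: V_out = 8.54 × 4.437/(7.01 + 4.437) = 8.54 × 0.3876 = 3.310 V.
(Unloaded it would be 5.62 V; the load pulls it down.)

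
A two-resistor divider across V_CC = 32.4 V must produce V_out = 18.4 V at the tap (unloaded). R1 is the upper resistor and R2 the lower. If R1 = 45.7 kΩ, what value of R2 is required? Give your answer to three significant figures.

R2 ≈ 60.1 kΩ

Required fraction k = V_out/V_CC = 0.5679.
R2 = R1 · 0.5679/(1 − 0.5679) = 60.06 kΩ.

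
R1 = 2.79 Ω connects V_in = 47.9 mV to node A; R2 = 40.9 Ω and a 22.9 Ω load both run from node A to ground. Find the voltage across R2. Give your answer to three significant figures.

First combine the lower leg with the load: R2 ‖ R_L = 14.68 Ω.
Now apply the divider: V_out = 47.9 × 0.8403 = 40.25 mV.

V_out ≈ 40.3 mV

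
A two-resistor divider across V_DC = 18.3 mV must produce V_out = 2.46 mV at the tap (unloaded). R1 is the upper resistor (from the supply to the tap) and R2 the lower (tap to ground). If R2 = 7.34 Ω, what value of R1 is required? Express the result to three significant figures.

R1 ≈ 47.3 Ω

The divider ratio is R2/(R1+R2) = 2.46/18.3 = 0.1344.
Rearranging, R1 = R2·(1−k)/k = 7.34 × 6.439 = 47.26 Ω.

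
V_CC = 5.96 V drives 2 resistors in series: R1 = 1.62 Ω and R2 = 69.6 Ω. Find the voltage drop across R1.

Total series resistance ΣR = 1.62 + 69.6 = 71.22 Ω.
Voltage divider: V = V_CC · (1.620 / 71.22) = 5.96 × 0.02275 = 0.1356 V.

V ≈ 0.136 V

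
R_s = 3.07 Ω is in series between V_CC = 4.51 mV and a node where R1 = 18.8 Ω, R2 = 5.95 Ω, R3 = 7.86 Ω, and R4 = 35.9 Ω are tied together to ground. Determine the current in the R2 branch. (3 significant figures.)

I ≈ 0.352 mA

Equivalent of the parallel group: R_p = 2.657 Ω.
Node voltage V_A = V_CC · R_p/(R_s + R_p) = 4.51 × 0.4640 = 2.092 mV.
I(R2) = V_A / R2 = 2.092/5.95 = 0.3517 mA.
(Check via current divider: I_total = 0.7875 mA; share G_k/ΣG = 0.4466 → same result.)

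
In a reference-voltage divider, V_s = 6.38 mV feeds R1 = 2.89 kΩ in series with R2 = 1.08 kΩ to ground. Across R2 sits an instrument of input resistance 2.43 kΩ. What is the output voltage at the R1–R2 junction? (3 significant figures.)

The load sits in parallel with R2, giving an effective lower resistance R2' = R2·R_L/(R2+R_L) = 0.7477 kΩ.
Voltage divider with the loaded lower leg: V_out = 6.38 × 0.7477/(2.89 + 0.7477) = 6.38 × 0.2055 = 1.311 mV.

V_out ≈ 1.31 mV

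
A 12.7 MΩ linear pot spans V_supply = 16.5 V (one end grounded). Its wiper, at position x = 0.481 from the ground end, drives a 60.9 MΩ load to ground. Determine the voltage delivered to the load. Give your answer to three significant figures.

V_out ≈ 7.54 V

The pot divides into 6.591 MΩ above the wiper and 6.109 MΩ below.
Lower segment in parallel with the load: 6.109 ‖ 60.9 = 5.552 MΩ.
V_out = 16.5 × 5.552/(6.591 + 5.552) = 7.544 V.
(Unloaded: V_out = x·V_supply = 7.94 V.)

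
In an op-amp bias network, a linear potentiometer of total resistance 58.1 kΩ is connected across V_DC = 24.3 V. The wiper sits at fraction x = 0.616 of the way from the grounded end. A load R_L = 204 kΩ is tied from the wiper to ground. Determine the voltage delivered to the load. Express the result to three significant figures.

V_out ≈ 14.0 V

Split the track: R_lower = x·R_p = 35.79 kΩ, R_upper = (1−x)·R_p = 22.31 kΩ.
Lower segment in parallel with the load: 35.79 ‖ 204 = 30.45 kΩ.
V_out = 24.3 × 30.45/(22.31 + 30.45) = 14.02 V.
(Unloaded: V_out = x·V_DC = 15.0 V.)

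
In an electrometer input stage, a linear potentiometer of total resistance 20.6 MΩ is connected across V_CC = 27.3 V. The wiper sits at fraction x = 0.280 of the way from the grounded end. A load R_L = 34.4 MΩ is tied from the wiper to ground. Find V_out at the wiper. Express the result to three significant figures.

Lower segment x·R_p = 5.768 MΩ; upper segment (1−x)·R_p = 14.83 MΩ.
(x·R_p) ‖ R_L = 4.940 MΩ.
Loaded-divider output: V_out = 27.3 × 0.2498 = 6.821 V.
(Unloaded: V_out = x·V_CC = 7.64 V.)

V_out ≈ 6.82 V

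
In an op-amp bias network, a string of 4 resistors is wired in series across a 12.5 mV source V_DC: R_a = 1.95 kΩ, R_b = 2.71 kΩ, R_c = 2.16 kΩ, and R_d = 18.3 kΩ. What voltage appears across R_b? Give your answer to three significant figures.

Series total: ΣR = 1.95 + 2.71 + 2.16 + 18.3 = 25.12 kΩ.
V = V_DC · R/ΣR = 12.5 × 0.1079 = 1.349 mV.

V ≈ 1.35 mV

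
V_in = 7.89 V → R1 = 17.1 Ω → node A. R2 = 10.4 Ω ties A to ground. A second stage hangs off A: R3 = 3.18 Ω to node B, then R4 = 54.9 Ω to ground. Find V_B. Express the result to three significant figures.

The second stage (R3 + R4 = 58.08 Ω) loads node A in parallel with R2.
R2 ‖ (R3+R4) = 8.821 Ω.
So V_A = 7.89 × 0.3403 = 2.685 V.
V_B = V_A × 0.9452 = 2.538 V.

V_B ≈ 2.54 V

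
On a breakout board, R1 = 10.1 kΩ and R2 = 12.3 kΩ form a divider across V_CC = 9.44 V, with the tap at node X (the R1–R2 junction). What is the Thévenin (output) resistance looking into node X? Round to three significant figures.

Looking into X with the source shorted: R_th = R1·R2/(R1+R2) = 10.10 × 12.3/22.40 = 5.546 kΩ.

R_th ≈ 5.55 kΩ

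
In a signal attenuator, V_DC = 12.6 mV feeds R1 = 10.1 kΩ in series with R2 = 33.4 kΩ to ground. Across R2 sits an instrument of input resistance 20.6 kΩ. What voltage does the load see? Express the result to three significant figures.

V_out ≈ 7.03 mV

The load sits in parallel with R2, giving an effective lower resistance R2' = R2·R_L/(R2+R_L) = 12.74 kΩ.
Then V_out = V_DC · R2'/(R1 + R2') = 12.6 × 12.74/22.84 = 7.029 mV.
(Unloaded it would be 9.67 mV; the load pulls it down.)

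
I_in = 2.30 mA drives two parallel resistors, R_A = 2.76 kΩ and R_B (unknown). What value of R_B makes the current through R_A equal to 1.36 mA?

The fraction through R_A equals R_B/(R_A+R_B).
1.36/2.30 = R_B/(R_A + R_B) → R_B = R_A · (0.5913)/(1 − 0.5913) = 2.76 × 1.447 = 3.993 kΩ.

R_B ≈ 3.99 kΩ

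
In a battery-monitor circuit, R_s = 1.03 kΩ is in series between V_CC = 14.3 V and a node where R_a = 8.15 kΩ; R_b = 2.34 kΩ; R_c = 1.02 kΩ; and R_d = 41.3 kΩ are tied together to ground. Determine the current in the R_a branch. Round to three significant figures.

Combine the parallel branches: R_p = (1/8.15 + 1/2.34 + 1/1.02 + 1/41.3)⁻¹ = 0.6432 kΩ.
V_A = 14.3 × 0.6432/1.673 = 5.497 V.
I(R_a) = V_A / R_a = 5.497/8.15 = 0.6745 mA.

I ≈ 0.675 mA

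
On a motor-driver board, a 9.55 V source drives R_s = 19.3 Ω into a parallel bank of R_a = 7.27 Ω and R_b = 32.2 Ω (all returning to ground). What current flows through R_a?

Parallel bank: R_p = 1/(1/7.27 + 1/32.2) = 5.931 Ω.
V_A by voltage divider: V_A = 9.55 × 5.931/(19.3 + 5.931) = 2.245 V.
I(R_a) = V_A / R_a = 2.245/7.27 = 0.3088 A.

I ≈ 0.309 A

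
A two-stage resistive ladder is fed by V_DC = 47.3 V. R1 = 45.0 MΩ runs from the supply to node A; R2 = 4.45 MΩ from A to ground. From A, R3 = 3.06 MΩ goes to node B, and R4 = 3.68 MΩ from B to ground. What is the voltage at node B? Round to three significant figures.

V_B ≈ 1.45 V

The second stage (R3 + R4 = 6.740 MΩ) loads node A in parallel with R2.
Effective lower resistance at A: R2 ‖ 6.740 = 2.680 MΩ.
First divider: V_A = V_DC · 2.680/(45.0 + 2.680) = 2.659 V.
Stage 2 is unloaded, so V_B = V_A · R4/(R3+R4) = 2.659 × 3.68/6.740 = 1.452 V.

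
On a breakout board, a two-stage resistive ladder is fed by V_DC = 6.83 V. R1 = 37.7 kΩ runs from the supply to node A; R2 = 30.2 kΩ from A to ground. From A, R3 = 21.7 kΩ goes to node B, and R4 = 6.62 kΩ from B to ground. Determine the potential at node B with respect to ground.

V_B ≈ 0.446 V

The second stage (R3 + R4 = 28.32 kΩ) loads node A in parallel with R2.
R2 ‖ (R3+R4) = 14.61 kΩ.
So V_A = 6.83 × 0.2794 = 1.908 V.
Then the unloaded second divider: V_B = V_A × R4/(R3+R4) = 1.908 × 0.2338 = 0.4460 V.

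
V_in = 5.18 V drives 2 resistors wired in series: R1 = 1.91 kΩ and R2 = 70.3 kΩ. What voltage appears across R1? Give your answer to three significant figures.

Total series resistance ΣR = 1.91 + 70.3 = 72.21 kΩ.
By the voltage-divider rule, V = 5.18 × 1.910/72.21 = 0.1370 V.

V ≈ 0.137 V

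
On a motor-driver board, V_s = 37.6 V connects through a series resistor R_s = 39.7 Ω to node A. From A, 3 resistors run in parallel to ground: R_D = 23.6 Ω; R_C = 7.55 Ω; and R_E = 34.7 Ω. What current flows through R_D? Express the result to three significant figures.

I ≈ 0.175 A

Equivalent of the parallel group: R_p = 4.911 Ω.
Node voltage V_A = V_s · R_p/(R_s + R_p) = 37.6 × 0.1101 = 4.139 V.
I(R_D) = V_A / R_D = 4.139/23.6 = 0.1754 A.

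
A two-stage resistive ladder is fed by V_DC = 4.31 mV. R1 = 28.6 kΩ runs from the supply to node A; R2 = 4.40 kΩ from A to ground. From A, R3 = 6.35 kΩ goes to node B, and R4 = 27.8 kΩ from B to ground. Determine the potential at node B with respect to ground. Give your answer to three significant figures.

V_B ≈ 0.421 mV

Looking into the second stage from A: R3 + R4 = 34.15 kΩ appears in parallel with R2.
R2 ‖ (R3+R4) = 3.898 kΩ.
V_A = 4.31 × 3.898/(28.6 + 3.898) = 0.5169 mV.
Then the unloaded second divider: V_B = V_A × R4/(R3+R4) = 0.5169 × 0.8141 = 0.4208 mV.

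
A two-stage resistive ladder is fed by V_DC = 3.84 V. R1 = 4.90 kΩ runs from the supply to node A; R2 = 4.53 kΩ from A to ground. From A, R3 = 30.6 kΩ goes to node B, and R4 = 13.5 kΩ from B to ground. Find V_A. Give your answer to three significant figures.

The second stage (R3 + R4 = 44.10 kΩ) loads node A in parallel with R2.
R2 ‖ (R3+R4) = 4.108 kΩ.
First divider: V_A = V_DC · 4.108/(4.90 + 4.108) = 1.751 V.

V_A ≈ 1.75 V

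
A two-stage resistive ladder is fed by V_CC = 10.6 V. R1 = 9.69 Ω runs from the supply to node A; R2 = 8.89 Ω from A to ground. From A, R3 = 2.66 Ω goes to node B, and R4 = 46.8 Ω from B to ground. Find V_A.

V_A ≈ 4.64 V

Node A sees R2 in parallel with the series input of stage 2, R3 + R4 = 49.46 Ω.
R2 ‖ (R3+R4) = 7.536 Ω.
First divider: V_A = V_CC · 7.536/(9.69 + 7.536) = 4.637 V.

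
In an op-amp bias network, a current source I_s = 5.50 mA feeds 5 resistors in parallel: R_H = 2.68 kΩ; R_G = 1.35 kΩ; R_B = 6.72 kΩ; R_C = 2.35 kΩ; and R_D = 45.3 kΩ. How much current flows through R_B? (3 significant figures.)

I ≈ 0.479 mA

Total conductance ΣG = 1/2.68 + 1/1.35 + 1/6.72 + 1/2.35 + 1/45.3 = 1.710 (units of 1/kΩ).
By the current-divider rule, I = I_s · G_k/ΣG = 5.50 × 0.08701 = 0.4785 mA.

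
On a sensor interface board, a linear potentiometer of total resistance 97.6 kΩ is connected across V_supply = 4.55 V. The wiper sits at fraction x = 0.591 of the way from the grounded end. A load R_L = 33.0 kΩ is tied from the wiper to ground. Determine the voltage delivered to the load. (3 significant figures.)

The pot divides into 39.92 kΩ above the wiper and 57.68 kΩ below.
Lower segment in parallel with the load: 57.68 ‖ 33.0 = 20.99 kΩ.
Loaded-divider output: V_out = 4.55 × 0.3446 = 1.568 V.
(Unloaded: V_out = x·V_supply = 2.69 V.)

V_out ≈ 1.57 V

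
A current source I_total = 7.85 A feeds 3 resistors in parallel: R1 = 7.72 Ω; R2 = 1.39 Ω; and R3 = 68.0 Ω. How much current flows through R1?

Total conductance ΣG = 1/7.72 + 1/1.39 + 1/68.0 = 0.8637 (units of 1/Ω).
Current divider: I(R1) = I_total · G_k/ΣG = 7.85 × (0.1295/0.8637) = 7.85 × 0.1500 = 1.177 A.

I ≈ 1.18 A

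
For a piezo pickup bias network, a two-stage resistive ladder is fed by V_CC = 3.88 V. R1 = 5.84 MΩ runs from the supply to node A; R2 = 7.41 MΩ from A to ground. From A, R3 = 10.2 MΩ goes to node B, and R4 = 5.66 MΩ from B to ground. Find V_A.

V_A ≈ 1.80 V

Looking into the second stage from A: R3 + R4 = 15.86 MΩ appears in parallel with R2.
R2 ‖ (R3+R4) = 5.050 MΩ.
So V_A = 3.88 × 0.4637 = 1.799 V.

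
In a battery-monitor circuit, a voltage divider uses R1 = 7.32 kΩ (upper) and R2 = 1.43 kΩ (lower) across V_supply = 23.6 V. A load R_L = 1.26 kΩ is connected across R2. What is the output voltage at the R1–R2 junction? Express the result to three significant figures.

First combine the lower leg with the load: R2 ‖ R_L = 0.6698 kΩ.
Voltage divider with the loaded lower leg: V_out = 23.6 × 0.6698/(7.32 + 0.6698) = 23.6 × 0.08383 = 1.978 V.

V_out ≈ 1.98 V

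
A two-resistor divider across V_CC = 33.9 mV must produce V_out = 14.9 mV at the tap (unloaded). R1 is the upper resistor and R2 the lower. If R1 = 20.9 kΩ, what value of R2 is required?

R2 ≈ 16.4 kΩ

V_out/V_CC = R2/(R1+R2) = 0.4395.
Rearranging, R2 = R1·k/(1−k) = 20.9 × 0.7842 = 16.39 kΩ.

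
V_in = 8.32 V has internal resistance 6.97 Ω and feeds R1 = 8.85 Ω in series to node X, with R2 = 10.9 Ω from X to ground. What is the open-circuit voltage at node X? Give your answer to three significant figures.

R1' = 6.97 + 8.85 = 15.82 Ω (source resistance + R1).
Open-circuit (no load on X): V_th = V_in · R2/(R1' + R2) = 8.32 × 10.9/(15.82 + 10.9) = 3.394 V.

V_th ≈ 3.39 V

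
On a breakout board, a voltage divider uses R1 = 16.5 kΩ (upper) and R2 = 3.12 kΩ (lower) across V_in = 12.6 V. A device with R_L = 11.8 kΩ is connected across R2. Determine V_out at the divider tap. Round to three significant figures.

R2 ‖ R_L = (3.12 × 11.8)/(3.12 + 11.8) = 2.468 kΩ.
Voltage divider with the loaded lower leg: V_out = 12.6 × 2.468/(16.5 + 2.468) = 12.6 × 0.1301 = 1.639 V.
(Unloaded it would be 2.00 V; the load pulls it down.)

V_out ≈ 1.64 V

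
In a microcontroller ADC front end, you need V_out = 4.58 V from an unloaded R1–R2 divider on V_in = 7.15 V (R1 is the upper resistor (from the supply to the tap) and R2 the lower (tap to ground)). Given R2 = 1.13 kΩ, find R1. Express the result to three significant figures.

R1 ≈ 0.634 kΩ

Required fraction k = V_out/V_in = 0.6406.
Rearranging, R1 = R2·(1−k)/k = 1.13 × 0.5611 = 0.6341 kΩ.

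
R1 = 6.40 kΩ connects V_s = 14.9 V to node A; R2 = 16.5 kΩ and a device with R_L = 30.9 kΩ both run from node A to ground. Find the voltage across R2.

First combine the lower leg with the load: R2 ‖ R_L = 10.76 kΩ.
Now apply the divider: V_out = 14.9 × 0.6270 = 9.342 V.
(Unloaded it would be 10.7 V; the load pulls it down.)

V_out ≈ 9.34 V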